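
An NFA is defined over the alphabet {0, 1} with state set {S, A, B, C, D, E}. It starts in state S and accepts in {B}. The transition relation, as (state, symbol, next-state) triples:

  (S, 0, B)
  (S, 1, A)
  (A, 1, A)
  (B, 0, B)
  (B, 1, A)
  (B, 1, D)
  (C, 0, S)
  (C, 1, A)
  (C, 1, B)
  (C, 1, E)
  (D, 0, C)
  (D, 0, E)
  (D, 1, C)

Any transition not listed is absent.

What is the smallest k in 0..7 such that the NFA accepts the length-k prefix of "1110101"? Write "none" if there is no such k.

none

Start in {S}.
Read '1': {S} → {A}.
Read '1': {A} → {A}.
Read '1': {A} → {A}.
Read '0': {A} → ∅.
The set is empty and remains empty for the remaining 3 symbols.
No reachable set along the way intersects F.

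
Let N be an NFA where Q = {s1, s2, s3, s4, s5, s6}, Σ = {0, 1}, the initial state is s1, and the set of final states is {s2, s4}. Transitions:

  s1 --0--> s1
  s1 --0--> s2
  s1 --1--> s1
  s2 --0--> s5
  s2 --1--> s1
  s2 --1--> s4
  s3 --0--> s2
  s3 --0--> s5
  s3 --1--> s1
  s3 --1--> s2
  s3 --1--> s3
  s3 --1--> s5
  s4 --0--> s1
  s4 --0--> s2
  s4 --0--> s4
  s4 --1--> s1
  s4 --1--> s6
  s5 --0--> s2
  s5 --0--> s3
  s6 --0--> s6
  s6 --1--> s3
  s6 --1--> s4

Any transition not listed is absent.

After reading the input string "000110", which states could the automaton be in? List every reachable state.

{s1, s2, s3, s4, s5, s6}

Start in {s1}.
Read '0': {s1} → {s1, s2}.
Read '0': {s1, s2} → {s1, s2, s5}.
Read '0': {s1, s2, s5} → {s1, s2, s3, s5}.
Read '1': {s1, s2, s3, s5} → {s1, s2, s3, s4, s5}.
Read '1': {s1, s2, s3, s4, s5} → {s1, s2, s3, s4, s5, s6}.
Read '0': {s1, s2, s3, s4, s5, s6} → {s1, s2, s3, s4, s5, s6}.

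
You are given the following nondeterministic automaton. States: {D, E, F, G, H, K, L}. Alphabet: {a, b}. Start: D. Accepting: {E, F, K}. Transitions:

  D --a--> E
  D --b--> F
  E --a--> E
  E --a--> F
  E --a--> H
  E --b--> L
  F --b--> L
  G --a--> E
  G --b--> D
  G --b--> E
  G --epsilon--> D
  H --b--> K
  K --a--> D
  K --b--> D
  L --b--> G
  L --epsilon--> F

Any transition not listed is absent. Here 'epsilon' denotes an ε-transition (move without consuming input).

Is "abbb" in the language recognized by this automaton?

Start in {D}.
Read 'a': {D} → {E}.
Read 'b': {E} → {F, L}.
Read 'b': {F, L} → {D, F, G, L}.
Read 'b': {D, F, G, L} → {D, E, F, G, L}.
The final set {D, E, F, G, L} contains the accepting states E, F.

Yes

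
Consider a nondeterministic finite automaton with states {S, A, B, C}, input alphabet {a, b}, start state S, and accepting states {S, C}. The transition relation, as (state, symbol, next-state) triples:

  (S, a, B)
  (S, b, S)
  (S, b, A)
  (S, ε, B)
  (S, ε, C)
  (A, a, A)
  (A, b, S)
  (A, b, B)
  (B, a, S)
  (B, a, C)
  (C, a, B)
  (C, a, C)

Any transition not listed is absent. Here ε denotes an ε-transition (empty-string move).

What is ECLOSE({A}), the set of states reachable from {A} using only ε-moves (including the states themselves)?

{A}

Begin with {A}.
No ε-moves leave this set, so the closure equals the set itself.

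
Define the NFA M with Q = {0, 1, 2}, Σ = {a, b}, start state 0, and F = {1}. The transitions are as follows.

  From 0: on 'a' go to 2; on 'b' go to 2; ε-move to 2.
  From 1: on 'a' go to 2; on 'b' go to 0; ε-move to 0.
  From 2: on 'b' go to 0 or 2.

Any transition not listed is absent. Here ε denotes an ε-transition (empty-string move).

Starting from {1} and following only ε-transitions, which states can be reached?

{0, 1, 2}

Begin with {1}.
ε-move 1 → 0; add 0.
ε-move 0 → 2; add 2.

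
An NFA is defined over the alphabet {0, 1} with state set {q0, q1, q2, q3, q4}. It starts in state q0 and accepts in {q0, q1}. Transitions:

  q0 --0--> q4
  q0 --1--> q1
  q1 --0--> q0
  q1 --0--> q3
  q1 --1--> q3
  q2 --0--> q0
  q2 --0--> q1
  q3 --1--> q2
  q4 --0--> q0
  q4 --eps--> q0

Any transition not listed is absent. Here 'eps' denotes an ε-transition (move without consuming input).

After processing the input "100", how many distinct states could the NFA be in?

2

Start in {q0}.
Read '1': {q0} → {q1}.
Read '0': {q1} → {q0, q3}.
Read '0': {q0, q3} → {q0, q4}.
That set has 2 states.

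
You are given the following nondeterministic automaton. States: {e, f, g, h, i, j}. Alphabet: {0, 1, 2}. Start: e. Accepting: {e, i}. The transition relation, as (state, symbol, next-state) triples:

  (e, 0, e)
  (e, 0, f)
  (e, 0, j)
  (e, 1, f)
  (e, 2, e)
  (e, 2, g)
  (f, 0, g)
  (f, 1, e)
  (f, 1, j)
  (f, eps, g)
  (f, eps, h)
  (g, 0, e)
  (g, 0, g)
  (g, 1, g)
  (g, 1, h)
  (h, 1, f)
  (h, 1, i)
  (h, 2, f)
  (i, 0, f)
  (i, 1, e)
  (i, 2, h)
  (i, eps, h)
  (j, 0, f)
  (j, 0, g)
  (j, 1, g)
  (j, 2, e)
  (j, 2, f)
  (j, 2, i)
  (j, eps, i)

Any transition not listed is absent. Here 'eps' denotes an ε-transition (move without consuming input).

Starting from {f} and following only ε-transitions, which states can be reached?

Begin with {f}.
ε-move f → g; add g.
ε-move f → h; add h.

{f, g, h}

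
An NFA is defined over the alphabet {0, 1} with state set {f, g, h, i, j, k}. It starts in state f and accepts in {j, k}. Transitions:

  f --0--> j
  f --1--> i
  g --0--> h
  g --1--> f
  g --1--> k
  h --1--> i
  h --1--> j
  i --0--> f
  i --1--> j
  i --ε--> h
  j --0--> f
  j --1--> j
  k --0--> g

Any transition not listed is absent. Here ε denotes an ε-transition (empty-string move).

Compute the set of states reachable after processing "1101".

{h, i}

Start in {f}.
Read '1': {f} → {h, i}.
Read '1': {h, i} → {h, i, j}.
Read '0': {h, i, j} → {f}.
Read '1': {f} → {h, i}.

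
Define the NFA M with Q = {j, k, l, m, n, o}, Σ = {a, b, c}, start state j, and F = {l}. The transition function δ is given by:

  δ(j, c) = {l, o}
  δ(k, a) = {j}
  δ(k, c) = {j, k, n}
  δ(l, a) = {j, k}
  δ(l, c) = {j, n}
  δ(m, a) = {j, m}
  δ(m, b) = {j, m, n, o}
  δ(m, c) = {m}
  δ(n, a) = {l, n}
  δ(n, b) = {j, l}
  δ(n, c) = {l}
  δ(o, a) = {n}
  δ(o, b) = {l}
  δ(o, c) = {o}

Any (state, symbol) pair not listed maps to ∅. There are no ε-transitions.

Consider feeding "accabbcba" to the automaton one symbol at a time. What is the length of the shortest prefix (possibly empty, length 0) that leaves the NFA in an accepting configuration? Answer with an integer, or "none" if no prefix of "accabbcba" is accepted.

none

Start in {j}.
Read 'a': j→∅; now ∅.
The set is empty and remains empty for the remaining 8 symbols.
No reachable set along the way intersects F.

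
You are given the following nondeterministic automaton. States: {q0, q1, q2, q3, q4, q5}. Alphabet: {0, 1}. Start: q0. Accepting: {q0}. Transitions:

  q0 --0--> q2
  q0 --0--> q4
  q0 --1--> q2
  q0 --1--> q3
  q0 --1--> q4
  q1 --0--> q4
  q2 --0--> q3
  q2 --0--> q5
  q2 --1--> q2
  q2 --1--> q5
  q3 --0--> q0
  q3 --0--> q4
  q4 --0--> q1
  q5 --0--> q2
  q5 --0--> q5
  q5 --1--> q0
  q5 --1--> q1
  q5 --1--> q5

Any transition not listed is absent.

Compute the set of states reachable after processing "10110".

{q0, q1, q2, q3, q4, q5}

Start in {q0}.
Read '1': q0→{q2, q3, q4}; now {q2, q3, q4}.
Read '0': q2→{q3, q5}, q3→{q0, q4}, q4→{q1}; now {q0, q1, q3, q4, q5}.
Read '1': q0→{q2, q3, q4}, q1→∅, q3→∅, q4→∅, q5→{q0, q1, q5}; now {q0, q1, q2, q3, q4, q5}.
Read '1': q0→{q2, q3, q4}, q1→∅, q2→{q2, q5}, q3→∅, q4→∅, q5→{q0, q1, q5}; now {q0, q1, q2, q3, q4, q5}.
Read '0': q0→{q2, q4}, q1→{q4}, q2→{q3, q5}, q3→{q0, q4}, q4→{q1}, q5→{q2, q5}; now {q0, q1, q2, q3, q4, q5}.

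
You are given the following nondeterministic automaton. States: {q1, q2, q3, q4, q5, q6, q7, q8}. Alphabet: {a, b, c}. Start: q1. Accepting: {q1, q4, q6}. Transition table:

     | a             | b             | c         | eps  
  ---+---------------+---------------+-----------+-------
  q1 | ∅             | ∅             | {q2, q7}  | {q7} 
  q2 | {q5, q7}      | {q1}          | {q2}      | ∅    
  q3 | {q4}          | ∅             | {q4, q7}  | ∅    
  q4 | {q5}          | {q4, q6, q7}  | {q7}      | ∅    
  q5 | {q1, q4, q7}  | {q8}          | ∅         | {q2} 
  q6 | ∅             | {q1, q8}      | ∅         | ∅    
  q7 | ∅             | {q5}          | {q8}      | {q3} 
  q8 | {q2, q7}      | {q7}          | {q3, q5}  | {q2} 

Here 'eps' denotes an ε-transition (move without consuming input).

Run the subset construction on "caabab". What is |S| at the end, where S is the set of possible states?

Start: ε-closure({q1}) = {q1, q3, q7}.
Read 'c': {q1, q3, q7} → {q2, q3, q4, q7, q8}.
Read 'a': {q2, q3, q4, q7, q8} → {q2, q3, q4, q5, q7}.
Read 'a': {q2, q3, q4, q5, q7} → {q1, q2, q3, q4, q5, q7}.
Read 'b': {q1, q2, q3, q4, q5, q7} → {q1, q2, q3, q4, q5, q6, q7, q8}.
Read 'a': {q1, q2, q3, q4, q5, q6, q7, q8} → {q1, q2, q3, q4, q5, q7}.
Read 'b': {q1, q2, q3, q4, q5, q7} → {q1, q2, q3, q4, q5, q6, q7, q8}.
That set has 8 states.

8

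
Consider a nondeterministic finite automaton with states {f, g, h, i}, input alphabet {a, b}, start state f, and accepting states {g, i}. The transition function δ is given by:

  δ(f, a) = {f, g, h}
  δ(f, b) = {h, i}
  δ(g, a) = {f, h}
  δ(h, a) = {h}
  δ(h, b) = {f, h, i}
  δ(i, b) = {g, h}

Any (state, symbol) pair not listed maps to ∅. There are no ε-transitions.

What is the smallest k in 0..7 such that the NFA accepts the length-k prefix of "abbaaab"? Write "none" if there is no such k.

1

Start in {f}.
Read 'a': f→{f, g, h}; now {f, g, h}.
None of the earlier sets intersect F, but {f, g, h} does.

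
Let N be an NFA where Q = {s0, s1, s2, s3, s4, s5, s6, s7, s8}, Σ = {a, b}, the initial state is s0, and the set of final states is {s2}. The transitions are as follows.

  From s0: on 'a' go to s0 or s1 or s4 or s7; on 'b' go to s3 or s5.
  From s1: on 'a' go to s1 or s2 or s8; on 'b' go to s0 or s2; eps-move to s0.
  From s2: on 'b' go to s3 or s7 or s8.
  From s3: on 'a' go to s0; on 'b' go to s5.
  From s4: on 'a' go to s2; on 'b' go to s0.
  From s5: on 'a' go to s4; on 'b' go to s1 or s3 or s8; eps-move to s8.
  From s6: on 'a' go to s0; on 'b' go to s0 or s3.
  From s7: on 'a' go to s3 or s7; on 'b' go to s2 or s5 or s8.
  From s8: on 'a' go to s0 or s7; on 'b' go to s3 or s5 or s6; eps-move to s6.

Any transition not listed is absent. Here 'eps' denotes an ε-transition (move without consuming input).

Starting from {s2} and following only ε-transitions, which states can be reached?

{s2}

Begin with {s2}.
No ε-moves leave this set, so the closure equals the set itself.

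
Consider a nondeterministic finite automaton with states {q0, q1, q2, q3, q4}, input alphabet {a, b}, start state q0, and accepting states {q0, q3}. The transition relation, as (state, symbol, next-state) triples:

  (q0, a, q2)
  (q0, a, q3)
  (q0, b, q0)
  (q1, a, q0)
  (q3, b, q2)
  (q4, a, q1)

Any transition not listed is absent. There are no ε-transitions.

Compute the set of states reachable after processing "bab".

{q2}

Start in {q0}.
Read 'b': q0→{q0}; now {q0}.
Read 'a': q0→{q2, q3}; now {q2, q3}.
Read 'b': q2→∅, q3→{q2}; now {q2}.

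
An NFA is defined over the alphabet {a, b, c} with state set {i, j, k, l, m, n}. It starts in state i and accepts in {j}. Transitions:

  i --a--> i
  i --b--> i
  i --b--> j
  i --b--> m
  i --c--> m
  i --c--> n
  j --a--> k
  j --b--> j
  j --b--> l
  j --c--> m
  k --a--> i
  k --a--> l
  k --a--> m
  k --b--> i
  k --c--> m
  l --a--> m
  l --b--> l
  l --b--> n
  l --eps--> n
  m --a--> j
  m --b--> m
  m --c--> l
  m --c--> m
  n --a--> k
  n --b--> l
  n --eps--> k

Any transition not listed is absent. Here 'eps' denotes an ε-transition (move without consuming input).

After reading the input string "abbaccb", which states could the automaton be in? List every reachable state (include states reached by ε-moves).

{i, k, l, m, n}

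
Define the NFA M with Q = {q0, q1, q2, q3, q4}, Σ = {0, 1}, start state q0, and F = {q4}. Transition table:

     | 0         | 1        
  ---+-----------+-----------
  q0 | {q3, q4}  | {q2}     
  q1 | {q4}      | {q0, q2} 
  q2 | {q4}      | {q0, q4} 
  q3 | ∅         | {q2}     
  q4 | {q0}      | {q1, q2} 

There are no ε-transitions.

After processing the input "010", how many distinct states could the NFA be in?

Start in {q0}.
Read '0': q0→{q3, q4}; now {q3, q4}.
Read '1': q3→{q2}, q4→{q1, q2}; now {q1, q2}.
Read '0': q1→{q4}, q2→{q4}; now {q4}.
That set has 1 state.

1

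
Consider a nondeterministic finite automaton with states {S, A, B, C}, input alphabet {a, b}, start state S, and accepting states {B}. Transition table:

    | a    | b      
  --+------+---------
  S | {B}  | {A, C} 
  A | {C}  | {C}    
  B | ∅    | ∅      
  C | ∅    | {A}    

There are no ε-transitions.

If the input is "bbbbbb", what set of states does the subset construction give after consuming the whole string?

{A, C}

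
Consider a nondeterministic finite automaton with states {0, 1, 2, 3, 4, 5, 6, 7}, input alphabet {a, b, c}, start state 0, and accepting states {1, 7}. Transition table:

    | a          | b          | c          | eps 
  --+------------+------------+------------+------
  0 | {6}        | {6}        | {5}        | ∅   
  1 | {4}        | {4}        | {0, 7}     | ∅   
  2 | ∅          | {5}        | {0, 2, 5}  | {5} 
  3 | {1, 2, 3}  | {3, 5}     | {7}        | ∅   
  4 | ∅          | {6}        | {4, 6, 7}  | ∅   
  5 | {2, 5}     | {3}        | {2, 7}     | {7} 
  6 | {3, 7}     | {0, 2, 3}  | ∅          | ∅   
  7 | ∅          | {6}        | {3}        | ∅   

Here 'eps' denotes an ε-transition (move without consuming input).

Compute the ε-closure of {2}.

Begin with {2}.
ε-move 2 → 5; add 5.
ε-move 5 → 7; add 7.

{2, 5, 7}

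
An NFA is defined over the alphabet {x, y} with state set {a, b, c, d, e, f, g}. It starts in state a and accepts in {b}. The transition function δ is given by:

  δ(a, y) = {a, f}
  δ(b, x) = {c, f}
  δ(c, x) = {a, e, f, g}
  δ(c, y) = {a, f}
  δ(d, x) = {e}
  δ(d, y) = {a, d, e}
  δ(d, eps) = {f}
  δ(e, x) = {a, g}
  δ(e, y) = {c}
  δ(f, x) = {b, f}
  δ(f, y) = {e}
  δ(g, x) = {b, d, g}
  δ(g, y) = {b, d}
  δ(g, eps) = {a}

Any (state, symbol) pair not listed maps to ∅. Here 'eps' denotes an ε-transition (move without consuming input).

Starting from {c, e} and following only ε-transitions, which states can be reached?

{c, e}

Begin with {c, e}.
No ε-moves leave this set, so the closure equals the set itself.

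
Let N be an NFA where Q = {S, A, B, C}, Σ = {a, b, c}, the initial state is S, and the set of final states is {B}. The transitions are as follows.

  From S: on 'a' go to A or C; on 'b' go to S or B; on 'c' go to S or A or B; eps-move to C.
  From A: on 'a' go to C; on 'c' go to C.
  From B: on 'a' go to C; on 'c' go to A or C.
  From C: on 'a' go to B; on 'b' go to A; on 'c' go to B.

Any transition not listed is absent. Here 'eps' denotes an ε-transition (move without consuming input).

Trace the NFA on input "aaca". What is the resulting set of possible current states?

{B, C}

Start: ε-closure({S}) = {S, C}.
Read 'a': S→{A, C}, C→{B}; now {A, B, C}.
Read 'a': A→{C}, B→{C}, C→{B}; now {B, C}.
Read 'c': B→{A, C}, C→{B}; now {A, B, C}.
Read 'a': A→{C}, B→{C}, C→{B}; now {B, C}.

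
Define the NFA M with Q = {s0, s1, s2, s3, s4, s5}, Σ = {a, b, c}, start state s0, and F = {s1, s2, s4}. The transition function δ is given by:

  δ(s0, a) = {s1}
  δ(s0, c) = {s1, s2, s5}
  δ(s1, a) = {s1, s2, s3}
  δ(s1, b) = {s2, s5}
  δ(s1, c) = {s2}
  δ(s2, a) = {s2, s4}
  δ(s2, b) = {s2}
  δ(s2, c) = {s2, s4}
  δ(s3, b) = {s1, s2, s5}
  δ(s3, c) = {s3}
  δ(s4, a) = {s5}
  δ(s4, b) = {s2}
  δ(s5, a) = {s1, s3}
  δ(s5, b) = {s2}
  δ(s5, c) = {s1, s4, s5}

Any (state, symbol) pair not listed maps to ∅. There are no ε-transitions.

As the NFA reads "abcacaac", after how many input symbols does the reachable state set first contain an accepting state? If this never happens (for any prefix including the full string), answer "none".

1

Start in {s0}.
Read 'a': {s0} → {s1}.
None of the earlier sets intersect F, but {s1} does.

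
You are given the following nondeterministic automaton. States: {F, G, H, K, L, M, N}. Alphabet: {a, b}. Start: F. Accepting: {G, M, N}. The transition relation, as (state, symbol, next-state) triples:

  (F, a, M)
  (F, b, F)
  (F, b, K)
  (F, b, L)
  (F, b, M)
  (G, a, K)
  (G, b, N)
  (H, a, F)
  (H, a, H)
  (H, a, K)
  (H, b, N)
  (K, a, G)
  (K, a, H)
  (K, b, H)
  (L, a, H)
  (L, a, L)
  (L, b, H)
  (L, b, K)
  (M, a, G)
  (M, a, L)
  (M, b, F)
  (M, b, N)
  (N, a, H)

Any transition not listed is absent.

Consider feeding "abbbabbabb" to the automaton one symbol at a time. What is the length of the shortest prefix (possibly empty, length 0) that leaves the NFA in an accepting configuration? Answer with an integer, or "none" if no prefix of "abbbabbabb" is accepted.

1

Start in {F}.
Read 'a': F→{M}; now {M}.
None of the earlier sets intersect F, but {M} does.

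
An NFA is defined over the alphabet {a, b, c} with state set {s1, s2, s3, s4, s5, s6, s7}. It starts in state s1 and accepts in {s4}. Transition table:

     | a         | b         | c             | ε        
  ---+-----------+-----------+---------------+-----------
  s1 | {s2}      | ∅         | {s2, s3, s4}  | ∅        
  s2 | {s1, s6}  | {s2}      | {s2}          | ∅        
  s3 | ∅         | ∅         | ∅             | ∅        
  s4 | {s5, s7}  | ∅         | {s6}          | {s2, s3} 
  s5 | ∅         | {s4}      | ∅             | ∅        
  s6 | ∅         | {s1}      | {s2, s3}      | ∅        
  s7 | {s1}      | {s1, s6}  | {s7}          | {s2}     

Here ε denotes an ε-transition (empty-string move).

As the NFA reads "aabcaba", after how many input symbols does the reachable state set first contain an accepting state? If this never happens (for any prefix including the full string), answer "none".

Start in {s1}.
Read 'a': s1→{s2}; now {s2}.
Read 'a': s2→{s1, s6}; now {s1, s6}.
Read 'b': s1→∅, s6→{s1}; now {s1}.
Read 'c': s1→{s2, s3, s4}; now {s2, s3, s4}.
None of the earlier sets intersect F, but {s2, s3, s4} does.

4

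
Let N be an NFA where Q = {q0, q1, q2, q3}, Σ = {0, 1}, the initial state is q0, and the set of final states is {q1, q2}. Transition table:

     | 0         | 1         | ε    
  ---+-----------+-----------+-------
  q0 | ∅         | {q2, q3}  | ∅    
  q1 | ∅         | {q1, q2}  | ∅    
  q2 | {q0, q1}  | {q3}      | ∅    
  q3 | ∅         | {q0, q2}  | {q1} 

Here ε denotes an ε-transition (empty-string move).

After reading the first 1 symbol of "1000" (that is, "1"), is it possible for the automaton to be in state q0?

No

Start in {q0}.
Read '1': {q0} → {q1, q2, q3}.
State q0 is not in {q1, q2, q3}.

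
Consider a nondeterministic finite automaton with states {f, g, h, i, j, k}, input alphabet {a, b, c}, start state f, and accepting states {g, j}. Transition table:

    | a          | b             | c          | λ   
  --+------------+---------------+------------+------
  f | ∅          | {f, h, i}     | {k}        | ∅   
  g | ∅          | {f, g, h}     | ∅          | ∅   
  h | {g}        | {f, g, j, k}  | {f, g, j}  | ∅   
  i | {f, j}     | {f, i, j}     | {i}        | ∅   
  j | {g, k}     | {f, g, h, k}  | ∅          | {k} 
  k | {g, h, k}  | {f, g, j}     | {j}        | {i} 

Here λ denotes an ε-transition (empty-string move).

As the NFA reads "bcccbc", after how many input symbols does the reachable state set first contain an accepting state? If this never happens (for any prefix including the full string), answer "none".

2

Start in {f}.
Read 'b': f→{f, h, i}; now {f, h, i}.
Read 'c': f→{k}, h→{f, g, j}, i→{i}; now {f, g, i, j, k}.
None of the earlier sets intersect F, but {f, g, i, j, k} does.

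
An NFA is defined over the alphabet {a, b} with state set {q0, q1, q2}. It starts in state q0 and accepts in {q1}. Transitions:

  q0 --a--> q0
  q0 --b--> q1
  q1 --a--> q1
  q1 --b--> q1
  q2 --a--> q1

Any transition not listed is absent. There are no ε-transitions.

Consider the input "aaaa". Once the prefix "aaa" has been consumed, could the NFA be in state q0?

Yes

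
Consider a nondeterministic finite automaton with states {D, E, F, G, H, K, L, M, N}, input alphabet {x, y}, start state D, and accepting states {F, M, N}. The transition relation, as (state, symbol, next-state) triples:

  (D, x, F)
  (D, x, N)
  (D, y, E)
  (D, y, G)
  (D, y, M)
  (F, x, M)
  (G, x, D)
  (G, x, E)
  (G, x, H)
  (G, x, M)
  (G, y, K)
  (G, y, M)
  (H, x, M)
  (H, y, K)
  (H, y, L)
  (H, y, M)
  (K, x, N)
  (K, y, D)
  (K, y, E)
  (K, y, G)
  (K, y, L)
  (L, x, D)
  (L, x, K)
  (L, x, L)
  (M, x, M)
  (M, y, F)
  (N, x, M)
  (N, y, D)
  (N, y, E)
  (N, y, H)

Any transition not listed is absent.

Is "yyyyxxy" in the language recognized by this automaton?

Start in {D}.
Read 'y': D→{E, G, M}; now {E, G, M}.
Read 'y': E→∅, G→{K, M}, M→{F}; now {F, K, M}.
Read 'y': F→∅, K→{D, E, G, L}, M→{F}; now {D, E, F, G, L}.
Read 'y': D→{E, G, M}, E→∅, F→∅, G→{K, M}, L→∅; now {E, G, K, M}.
Read 'x': E→∅, G→{D, E, H, M}, K→{N}, M→{M}; now {D, E, H, M, N}.
Read 'x': D→{F, N}, E→∅, H→{M}, M→{M}, N→{M}; now {F, M, N}.
Read 'y': F→∅, M→{F}, N→{D, E, H}; now {D, E, F, H}.
The final set {D, E, F, H} contains the accepting state F.

Yes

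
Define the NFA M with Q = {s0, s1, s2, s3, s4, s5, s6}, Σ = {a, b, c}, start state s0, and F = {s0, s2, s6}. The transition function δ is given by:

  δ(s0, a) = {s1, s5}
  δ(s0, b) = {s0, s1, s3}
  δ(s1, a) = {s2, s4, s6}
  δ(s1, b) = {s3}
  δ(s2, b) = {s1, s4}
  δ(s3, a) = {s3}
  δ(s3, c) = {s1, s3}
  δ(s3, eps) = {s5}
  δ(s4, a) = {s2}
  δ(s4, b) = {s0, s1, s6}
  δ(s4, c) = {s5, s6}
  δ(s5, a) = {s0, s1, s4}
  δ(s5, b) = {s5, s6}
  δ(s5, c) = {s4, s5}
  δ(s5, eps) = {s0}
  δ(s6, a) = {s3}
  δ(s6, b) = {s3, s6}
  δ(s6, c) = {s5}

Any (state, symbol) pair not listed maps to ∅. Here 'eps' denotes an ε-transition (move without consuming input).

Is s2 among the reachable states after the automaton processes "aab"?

Start in {s0}.
Read 'a': s0→{s1, s5}; union {s1, s5}; ε-closure = {s0, s1, s5}.
Read 'a': s0→{s1, s5}, s1→{s2, s4, s6}, s5→{s0, s1, s4}; now {s0, s1, s2, s4, s5, s6}.
Read 'b': s0→{s0, s1, s3}, s1→{s3}, s2→{s1, s4}, s4→{s0, s1, s6}, s5→{s5, s6}, s6→{s3, s6}; now {s0, s1, s3, s4, s5, s6}.
State s2 is not in {s0, s1, s3, s4, s5, s6}.

No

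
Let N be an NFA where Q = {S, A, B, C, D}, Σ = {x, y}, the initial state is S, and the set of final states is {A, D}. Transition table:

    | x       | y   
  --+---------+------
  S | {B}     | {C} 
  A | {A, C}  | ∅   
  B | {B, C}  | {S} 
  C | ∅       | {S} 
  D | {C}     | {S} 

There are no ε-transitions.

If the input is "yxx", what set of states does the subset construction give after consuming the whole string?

∅

Start in {S}.
Read 'y': S→{C}; now {C}.
Read 'x': C→∅; now ∅.
The set is empty and remains empty for the remaining 1 symbol.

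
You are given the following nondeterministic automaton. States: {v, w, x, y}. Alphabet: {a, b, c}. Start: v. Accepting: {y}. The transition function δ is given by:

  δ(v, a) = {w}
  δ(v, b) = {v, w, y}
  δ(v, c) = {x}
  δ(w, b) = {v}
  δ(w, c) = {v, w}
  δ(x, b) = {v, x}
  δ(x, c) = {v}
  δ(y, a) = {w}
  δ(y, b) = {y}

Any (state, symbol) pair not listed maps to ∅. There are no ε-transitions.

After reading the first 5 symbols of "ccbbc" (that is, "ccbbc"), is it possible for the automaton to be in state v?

Yes

Start in {v}.
Read 'c': v→{x}; now {x}.
Read 'c': x→{v}; now {v}.
Read 'b': v→{v, w, y}; now {v, w, y}.
Read 'b': v→{v, w, y}, w→{v}, y→{y}; now {v, w, y}.
Read 'c': v→{x}, w→{v, w}, y→∅; now {v, w, x}.
State v is in {v, w, x}.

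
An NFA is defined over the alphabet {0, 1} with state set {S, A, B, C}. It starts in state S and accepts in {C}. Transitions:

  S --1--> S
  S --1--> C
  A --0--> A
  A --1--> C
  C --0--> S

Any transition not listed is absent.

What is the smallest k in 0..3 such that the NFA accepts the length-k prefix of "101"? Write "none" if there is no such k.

Start in {S}.
Read '1': {S} → {S, C}.
None of the earlier sets intersect F, but {S, C} does.

1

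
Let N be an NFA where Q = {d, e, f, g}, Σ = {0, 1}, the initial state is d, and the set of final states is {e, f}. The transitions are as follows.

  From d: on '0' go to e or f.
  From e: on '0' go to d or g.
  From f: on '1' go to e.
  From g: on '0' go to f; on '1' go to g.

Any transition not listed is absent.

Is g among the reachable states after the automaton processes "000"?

No

Start in {d}.
Read '0': {d} → {e, f}.
Read '0': {e, f} → {d, g}.
Read '0': {d, g} → {e, f}.
State g is not in {e, f}.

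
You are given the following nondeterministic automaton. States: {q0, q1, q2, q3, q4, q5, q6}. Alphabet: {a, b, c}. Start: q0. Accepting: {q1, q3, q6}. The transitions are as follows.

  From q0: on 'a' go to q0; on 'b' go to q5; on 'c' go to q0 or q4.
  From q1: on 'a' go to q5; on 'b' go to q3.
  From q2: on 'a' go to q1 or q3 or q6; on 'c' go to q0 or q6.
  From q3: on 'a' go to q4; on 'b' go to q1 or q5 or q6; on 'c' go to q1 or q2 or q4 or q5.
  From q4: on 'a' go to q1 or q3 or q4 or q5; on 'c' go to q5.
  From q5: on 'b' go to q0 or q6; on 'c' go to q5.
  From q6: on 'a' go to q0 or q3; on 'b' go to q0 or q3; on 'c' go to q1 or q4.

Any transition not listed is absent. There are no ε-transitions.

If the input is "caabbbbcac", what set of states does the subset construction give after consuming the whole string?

Start in {q0}.
Read 'c': q0→{q0, q4}; now {q0, q4}.
Read 'a': q0→{q0}, q4→{q1, q3, q4, q5}; now {q0, q1, q3, q4, q5}.
Read 'a': q0→{q0}, q1→{q5}, q3→{q4}, q4→{q1, q3, q4, q5}, q5→∅; now {q0, q1, q3, q4, q5}.
Read 'b': q0→{q5}, q1→{q3}, q3→{q1, q5, q6}, q4→∅, q5→{q0, q6}; now {q0, q1, q3, q5, q6}.
Read 'b': q0→{q5}, q1→{q3}, q3→{q1, q5, q6}, q5→{q0, q6}, q6→{q0, q3}; now {q0, q1, q3, q5, q6}.
Read 'b': q0→{q5}, q1→{q3}, q3→{q1, q5, q6}, q5→{q0, q6}, q6→{q0, q3}; now {q0, q1, q3, q5, q6}.
Read 'b': q0→{q5}, q1→{q3}, q3→{q1, q5, q6}, q5→{q0, q6}, q6→{q0, q3}; now {q0, q1, q3, q5, q6}.
Read 'c': q0→{q0, q4}, q1→∅, q3→{q1, q2, q4, q5}, q5→{q5}, q6→{q1, q4}; now {q0, q1, q2, q4, q5}.
Read 'a': q0→{q0}, q1→{q5}, q2→{q1, q3, q6}, q4→{q1, q3, q4, q5}, q5→∅; now {q0, q1, q3, q4, q5, q6}.
Read 'c': q0→{q0, q4}, q1→∅, q3→{q1, q2, q4, q5}, q4→{q5}, q5→{q5}, q6→{q1, q4}; now {q0, q1, q2, q4, q5}.

{q0, q1, q2, q4, q5}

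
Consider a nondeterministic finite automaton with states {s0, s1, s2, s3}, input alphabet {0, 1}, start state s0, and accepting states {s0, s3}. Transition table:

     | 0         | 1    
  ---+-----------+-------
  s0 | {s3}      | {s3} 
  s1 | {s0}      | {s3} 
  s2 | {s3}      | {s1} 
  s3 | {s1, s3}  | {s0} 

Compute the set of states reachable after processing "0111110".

{s3}

Start in {s0}.
Read '0': {s0} → {s3}.
Read '1': {s3} → {s0}.
Read '1': {s0} → {s3}.
Read '1': {s3} → {s0}.
Read '1': {s0} → {s3}.
Read '1': {s3} → {s0}.
Read '0': {s0} → {s3}.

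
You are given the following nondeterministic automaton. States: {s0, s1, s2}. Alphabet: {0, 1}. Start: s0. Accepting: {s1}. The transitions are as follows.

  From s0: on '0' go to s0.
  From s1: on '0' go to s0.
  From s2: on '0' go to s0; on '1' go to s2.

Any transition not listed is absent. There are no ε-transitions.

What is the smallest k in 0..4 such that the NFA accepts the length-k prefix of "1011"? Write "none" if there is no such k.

none

Start in {s0}.
Read '1': {s0} → ∅.
The set is empty and remains empty for the remaining 3 symbols.
No reachable set along the way intersects F.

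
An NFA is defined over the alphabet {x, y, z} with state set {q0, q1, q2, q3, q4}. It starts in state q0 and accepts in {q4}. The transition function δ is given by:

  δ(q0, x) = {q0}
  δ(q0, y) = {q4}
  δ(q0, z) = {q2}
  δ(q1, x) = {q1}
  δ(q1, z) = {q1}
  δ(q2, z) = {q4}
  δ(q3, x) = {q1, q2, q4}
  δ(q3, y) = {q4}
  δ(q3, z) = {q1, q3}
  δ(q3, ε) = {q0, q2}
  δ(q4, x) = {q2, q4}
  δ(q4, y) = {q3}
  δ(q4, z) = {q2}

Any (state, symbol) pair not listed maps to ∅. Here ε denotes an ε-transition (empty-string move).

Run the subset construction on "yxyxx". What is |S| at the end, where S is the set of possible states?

4

Start in {q0}.
Read 'y': q0→{q4}; now {q4}.
Read 'x': q4→{q2, q4}; now {q2, q4}.
Read 'y': q2→∅, q4→{q3}; union {q3}; ε-closure = {q0, q2, q3}.
Read 'x': q0→{q0}, q2→∅, q3→{q1, q2, q4}; now {q0, q1, q2, q4}.
Read 'x': q0→{q0}, q1→{q1}, q2→∅, q4→{q2, q4}; now {q0, q1, q2, q4}.
That set has 4 states.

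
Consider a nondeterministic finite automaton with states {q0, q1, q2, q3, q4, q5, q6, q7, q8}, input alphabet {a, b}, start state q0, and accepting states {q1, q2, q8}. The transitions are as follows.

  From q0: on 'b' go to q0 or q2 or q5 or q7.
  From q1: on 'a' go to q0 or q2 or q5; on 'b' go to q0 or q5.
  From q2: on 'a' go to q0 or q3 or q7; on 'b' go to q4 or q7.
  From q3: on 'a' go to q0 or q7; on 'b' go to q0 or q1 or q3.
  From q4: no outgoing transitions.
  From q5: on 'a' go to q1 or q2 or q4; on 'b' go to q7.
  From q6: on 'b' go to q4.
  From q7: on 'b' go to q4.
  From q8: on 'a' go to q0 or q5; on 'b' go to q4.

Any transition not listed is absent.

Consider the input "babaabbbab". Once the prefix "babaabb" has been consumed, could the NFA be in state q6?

Start in {q0}.
Read 'b': {q0} → {q0, q2, q5, q7}.
Read 'a': {q0, q2, q5, q7} → {q0, q1, q2, q3, q4, q7}.
Read 'b': {q0, q1, q2, q3, q4, q7} → {q0, q1, q2, q3, q4, q5, q7}.
Read 'a': {q0, q1, q2, q3, q4, q5, q7} → {q0, q1, q2, q3, q4, q5, q7}.
Read 'a': {q0, q1, q2, q3, q4, q5, q7} → {q0, q1, q2, q3, q4, q5, q7}.
Read 'b': {q0, q1, q2, q3, q4, q5, q7} → {q0, q1, q2, q3, q4, q5, q7}.
Read 'b': {q0, q1, q2, q3, q4, q5, q7} → {q0, q1, q2, q3, q4, q5, q7}.
State q6 is not in {q0, q1, q2, q3, q4, q5, q7}.

No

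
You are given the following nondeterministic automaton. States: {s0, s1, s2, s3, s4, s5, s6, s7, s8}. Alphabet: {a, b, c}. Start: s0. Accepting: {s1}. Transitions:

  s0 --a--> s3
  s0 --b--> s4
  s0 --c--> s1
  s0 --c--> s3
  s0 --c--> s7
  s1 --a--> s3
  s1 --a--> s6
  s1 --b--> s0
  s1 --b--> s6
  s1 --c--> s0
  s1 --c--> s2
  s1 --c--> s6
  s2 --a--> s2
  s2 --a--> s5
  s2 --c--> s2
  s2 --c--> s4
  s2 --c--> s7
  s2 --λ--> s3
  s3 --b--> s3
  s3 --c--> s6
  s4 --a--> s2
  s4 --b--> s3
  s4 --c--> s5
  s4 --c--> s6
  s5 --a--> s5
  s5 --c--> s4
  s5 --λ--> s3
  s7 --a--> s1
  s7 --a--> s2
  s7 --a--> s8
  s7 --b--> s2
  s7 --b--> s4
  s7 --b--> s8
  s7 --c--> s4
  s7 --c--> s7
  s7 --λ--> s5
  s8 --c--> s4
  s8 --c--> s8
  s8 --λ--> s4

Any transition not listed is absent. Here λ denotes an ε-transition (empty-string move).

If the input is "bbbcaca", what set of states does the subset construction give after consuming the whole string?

Start in {s0}.
Read 'b': {s0} → {s4}.
Read 'b': {s4} → {s3}.
Read 'b': {s3} → {s3}.
Read 'c': {s3} → {s6}.
Read 'a': {s6} → ∅.
The set is empty and remains empty for the remaining 2 symbols.

∅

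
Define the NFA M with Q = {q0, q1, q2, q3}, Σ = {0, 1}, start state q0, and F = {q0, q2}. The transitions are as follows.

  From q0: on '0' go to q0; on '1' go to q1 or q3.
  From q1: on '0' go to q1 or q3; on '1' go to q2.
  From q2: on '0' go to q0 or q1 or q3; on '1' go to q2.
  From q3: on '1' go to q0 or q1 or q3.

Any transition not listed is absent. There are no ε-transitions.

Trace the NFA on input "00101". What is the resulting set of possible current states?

{q0, q1, q2, q3}

Start in {q0}.
Read '0': q0→{q0}; now {q0}.
Read '0': q0→{q0}; now {q0}.
Read '1': q0→{q1, q3}; now {q1, q3}.
Read '0': q1→{q1, q3}, q3→∅; now {q1, q3}.
Read '1': q1→{q2}, q3→{q0, q1, q3}; now {q0, q1, q2, q3}.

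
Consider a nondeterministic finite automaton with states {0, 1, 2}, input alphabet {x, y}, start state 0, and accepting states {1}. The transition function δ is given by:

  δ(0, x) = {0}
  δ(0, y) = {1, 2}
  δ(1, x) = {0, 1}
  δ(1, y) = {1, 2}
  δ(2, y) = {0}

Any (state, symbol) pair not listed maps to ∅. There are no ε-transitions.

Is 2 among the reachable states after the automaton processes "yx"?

No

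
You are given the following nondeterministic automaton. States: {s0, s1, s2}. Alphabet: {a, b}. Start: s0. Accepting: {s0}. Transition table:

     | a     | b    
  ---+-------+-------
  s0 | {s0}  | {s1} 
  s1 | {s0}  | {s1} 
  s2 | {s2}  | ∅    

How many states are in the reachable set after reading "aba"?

1

Start in {s0}.
Read 'a': s0→{s0}; now {s0}.
Read 'b': s0→{s1}; now {s1}.
Read 'a': s1→{s0}; now {s0}.
That set has 1 state.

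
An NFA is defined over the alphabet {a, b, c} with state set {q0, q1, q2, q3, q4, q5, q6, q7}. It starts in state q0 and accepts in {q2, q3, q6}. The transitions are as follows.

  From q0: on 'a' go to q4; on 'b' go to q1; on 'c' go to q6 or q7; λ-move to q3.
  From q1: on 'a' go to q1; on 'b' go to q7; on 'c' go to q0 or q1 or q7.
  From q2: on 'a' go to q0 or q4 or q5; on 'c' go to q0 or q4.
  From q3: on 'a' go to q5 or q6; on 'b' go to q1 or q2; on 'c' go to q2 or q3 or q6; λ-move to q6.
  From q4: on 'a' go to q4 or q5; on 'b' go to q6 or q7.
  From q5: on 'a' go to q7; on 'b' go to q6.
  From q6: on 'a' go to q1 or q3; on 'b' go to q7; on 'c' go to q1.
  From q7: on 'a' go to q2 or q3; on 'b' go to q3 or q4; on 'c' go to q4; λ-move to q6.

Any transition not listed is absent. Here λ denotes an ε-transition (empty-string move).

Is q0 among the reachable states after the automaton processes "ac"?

Start: ε-closure({q0}) = {q0, q3, q6}.
Read 'a': {q0, q3, q6} → {q1, q3, q4, q5, q6}.
Read 'c': {q1, q3, q4, q5, q6} → {q0, q1, q2, q3, q6, q7}.
State q0 is in {q0, q1, q2, q3, q6, q7}.

Yes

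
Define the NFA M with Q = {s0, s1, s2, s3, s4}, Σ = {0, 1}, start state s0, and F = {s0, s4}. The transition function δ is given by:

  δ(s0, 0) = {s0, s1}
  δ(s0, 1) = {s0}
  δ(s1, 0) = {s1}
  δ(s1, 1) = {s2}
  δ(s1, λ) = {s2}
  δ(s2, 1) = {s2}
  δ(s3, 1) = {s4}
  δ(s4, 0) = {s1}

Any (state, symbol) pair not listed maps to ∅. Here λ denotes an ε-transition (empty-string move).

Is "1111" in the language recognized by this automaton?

Start in {s0}.
Read '1': {s0} → {s0}.
Read '1': {s0} → {s0}.
Read '1': {s0} → {s0}.
Read '1': {s0} → {s0}.
The final set {s0} contains the accepting state s0.

Yes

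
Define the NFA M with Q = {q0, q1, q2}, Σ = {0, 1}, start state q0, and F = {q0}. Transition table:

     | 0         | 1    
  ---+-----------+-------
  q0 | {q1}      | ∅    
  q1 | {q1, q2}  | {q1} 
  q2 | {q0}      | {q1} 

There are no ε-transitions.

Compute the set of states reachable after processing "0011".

{q1}

Start in {q0}.
Read '0': q0→{q1}; now {q1}.
Read '0': q1→{q1, q2}; now {q1, q2}.
Read '1': q1→{q1}, q2→{q1}; now {q1}.
Read '1': q1→{q1}; now {q1}.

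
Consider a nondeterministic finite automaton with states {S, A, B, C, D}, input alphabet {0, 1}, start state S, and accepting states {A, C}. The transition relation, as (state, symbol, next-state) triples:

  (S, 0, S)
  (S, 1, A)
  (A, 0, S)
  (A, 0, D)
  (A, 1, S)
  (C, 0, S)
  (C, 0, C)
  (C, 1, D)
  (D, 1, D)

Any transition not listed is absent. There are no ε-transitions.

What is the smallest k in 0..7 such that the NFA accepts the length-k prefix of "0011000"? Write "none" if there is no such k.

Start in {S}.
Read '0': {S} → {S}.
Read '0': {S} → {S}.
Read '1': {S} → {A}.
None of the earlier sets intersect F, but {A} does.

3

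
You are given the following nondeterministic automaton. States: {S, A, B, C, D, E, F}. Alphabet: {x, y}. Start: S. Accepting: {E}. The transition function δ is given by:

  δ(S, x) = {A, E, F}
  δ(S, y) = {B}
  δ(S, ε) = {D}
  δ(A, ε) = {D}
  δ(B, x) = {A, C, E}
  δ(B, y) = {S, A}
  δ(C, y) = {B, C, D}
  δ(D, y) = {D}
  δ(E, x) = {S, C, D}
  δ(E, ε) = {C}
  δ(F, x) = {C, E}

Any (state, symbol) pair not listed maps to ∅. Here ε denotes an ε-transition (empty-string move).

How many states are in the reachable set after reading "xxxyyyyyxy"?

3

Start: ε-closure({S}) = {S, D}.
Read 'x': S→{A, E, F}, D→∅; union {A, E, F}; ε-closure = {A, C, D, E, F}.
Read 'x': A→∅, C→∅, D→∅, E→{S, C, D}, F→{C, E}; now {S, C, D, E}.
Read 'x': S→{A, E, F}, C→∅, D→∅, E→{S, C, D}; now {S, A, C, D, E, F}.
Read 'y': S→{B}, A→∅, C→{B, C, D}, D→{D}, E→∅, F→∅; now {B, C, D}.
Read 'y': B→{S, A}, C→{B, C, D}, D→{D}; now {S, A, B, C, D}.
Read 'y': S→{B}, A→∅, B→{S, A}, C→{B, C, D}, D→{D}; now {S, A, B, C, D}.
Read 'y': S→{B}, A→∅, B→{S, A}, C→{B, C, D}, D→{D}; now {S, A, B, C, D}.
Read 'y': S→{B}, A→∅, B→{S, A}, C→{B, C, D}, D→{D}; now {S, A, B, C, D}.
Read 'x': S→{A, E, F}, A→∅, B→{A, C, E}, C→∅, D→∅; union {A, C, E, F}; ε-closure = {A, C, D, E, F}.
Read 'y': A→∅, C→{B, C, D}, D→{D}, E→∅, F→∅; now {B, C, D}.
That set has 3 states.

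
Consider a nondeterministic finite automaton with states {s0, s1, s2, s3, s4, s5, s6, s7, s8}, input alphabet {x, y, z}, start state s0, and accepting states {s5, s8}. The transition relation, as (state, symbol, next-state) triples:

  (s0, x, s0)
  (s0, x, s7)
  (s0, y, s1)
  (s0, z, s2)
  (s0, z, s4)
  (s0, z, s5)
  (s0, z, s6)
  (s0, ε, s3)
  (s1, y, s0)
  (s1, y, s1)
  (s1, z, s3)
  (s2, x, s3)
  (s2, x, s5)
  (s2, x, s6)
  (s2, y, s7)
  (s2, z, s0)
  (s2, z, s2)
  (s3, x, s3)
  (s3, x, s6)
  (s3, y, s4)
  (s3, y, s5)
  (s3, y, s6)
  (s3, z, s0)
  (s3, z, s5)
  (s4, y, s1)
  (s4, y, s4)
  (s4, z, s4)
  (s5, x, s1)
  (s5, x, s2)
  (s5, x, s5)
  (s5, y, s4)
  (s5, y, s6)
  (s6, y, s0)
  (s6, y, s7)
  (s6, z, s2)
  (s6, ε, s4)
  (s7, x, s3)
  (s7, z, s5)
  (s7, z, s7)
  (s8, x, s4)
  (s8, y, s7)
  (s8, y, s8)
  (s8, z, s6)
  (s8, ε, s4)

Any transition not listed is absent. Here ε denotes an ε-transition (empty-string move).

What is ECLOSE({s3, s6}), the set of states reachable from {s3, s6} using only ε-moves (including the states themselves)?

Begin with {s3, s6}.
ε-move s6 → s4; add s4.

{s3, s4, s6}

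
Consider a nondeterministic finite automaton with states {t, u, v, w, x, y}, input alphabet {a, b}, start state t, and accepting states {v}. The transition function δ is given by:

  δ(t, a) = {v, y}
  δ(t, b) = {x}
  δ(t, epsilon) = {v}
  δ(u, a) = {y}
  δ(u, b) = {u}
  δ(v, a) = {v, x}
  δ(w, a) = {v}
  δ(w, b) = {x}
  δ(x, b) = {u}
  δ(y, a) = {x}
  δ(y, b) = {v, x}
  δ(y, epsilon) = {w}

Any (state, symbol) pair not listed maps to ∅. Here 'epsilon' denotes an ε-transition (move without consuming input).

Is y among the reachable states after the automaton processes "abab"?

No

Start: ε-closure({t}) = {t, v}.
Read 'a': t→{v, y}, v→{v, x}; union {v, x, y}; ε-closure = {v, w, x, y}.
Read 'b': v→∅, w→{x}, x→{u}, y→{v, x}; now {u, v, x}.
Read 'a': u→{y}, v→{v, x}, x→∅; union {v, x, y}; ε-closure = {v, w, x, y}.
Read 'b': v→∅, w→{x}, x→{u}, y→{v, x}; now {u, v, x}.
State y is not in {u, v, x}.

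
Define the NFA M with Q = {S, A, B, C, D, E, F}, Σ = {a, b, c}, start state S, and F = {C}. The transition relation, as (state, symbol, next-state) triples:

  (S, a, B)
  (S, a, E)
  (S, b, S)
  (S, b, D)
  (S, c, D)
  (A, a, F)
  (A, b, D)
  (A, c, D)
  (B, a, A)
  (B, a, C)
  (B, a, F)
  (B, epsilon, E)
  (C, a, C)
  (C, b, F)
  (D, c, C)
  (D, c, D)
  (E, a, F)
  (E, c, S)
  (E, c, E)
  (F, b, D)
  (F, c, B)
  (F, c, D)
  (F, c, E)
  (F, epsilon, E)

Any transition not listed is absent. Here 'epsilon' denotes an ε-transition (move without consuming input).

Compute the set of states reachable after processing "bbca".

Start in {S}.
Read 'b': {S} → {S, D}.
Read 'b': {S, D} → {S, D}.
Read 'c': {S, D} → {C, D}.
Read 'a': {C, D} → {C}.

{C}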